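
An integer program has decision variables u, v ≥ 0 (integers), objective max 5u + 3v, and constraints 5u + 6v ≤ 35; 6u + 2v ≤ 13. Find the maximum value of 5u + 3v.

15

The continuous relaxation peaks at (0.308, 5.58) with value 18.27; rounding to a feasible lattice point costs some objective.
(u,v)=(0,5): 5·0+6·5=30≤35, 6·0+2·5=10≤13, objective 15.
(u,v)=(0,4): 5·0+6·4=24≤35, 6·0+2·4=8≤13, objective 12.
The best lattice point is (0,5), giving 15.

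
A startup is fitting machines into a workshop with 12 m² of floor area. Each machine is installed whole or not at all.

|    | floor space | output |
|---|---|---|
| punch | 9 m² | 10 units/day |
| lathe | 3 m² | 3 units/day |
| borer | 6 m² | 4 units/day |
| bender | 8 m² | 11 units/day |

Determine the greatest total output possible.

14

Treat it as a binary knapsack problem.
Take lathe and bender: floor space 3 + 8 = 11 ≤ 12, output 3 + 11 = 14.
No other feasible combination does better.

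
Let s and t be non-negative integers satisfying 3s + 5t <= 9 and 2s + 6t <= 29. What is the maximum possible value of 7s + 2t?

(s,t)=(3,0): 3·3+5·0=9≤9, 2·3+6·0=6≤29, objective 21.
(s,t)=(2,0): 3·2+5·0=6≤9, 2·2+6·0=4≤29, objective 14.
Maximum is 21 at (s,t)=(3,0).

21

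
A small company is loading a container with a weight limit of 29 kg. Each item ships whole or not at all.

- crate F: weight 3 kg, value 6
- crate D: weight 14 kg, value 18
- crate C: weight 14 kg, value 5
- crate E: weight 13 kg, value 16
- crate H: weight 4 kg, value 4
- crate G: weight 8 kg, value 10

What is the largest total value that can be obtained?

38

Take crate F, crate D, crate H, and crate G: weight 3 + 14 + 4 + 8 = 29 ≤ 29, value 6 + 18 + 4 + 10 = 38.
No other feasible combination does better.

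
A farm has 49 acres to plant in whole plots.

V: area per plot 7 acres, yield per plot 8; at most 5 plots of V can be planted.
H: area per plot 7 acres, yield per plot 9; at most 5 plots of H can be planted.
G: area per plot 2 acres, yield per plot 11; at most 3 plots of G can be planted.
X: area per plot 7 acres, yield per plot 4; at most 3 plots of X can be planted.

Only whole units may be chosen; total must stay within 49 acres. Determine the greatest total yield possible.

86

Take 1×V, 5×H, and 3×G: area 48 ≤ 49, yield 1·8 + 5·9 + 3·11 = 86.
G has the best ratio (11/2) and is taken to its limit of 3; remaining capacity is filled optimally with the others.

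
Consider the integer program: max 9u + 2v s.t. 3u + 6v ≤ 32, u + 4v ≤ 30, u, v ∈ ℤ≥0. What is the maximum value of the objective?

(u,v)=(10,0): 3·10+6·0=30≤32, 1·10+4·0=10≤30, objective 90.
(u,v)=(9,0): 3·9+6·0=27≤32, 1·9+4·0=9≤30, objective 81.
No feasible integer point exceeds 90.

90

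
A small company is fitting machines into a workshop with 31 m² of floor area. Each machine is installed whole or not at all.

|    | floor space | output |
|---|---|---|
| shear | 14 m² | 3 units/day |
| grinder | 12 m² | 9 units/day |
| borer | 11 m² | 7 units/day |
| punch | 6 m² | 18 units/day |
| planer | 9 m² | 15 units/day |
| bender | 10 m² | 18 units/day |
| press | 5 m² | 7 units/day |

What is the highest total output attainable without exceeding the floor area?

Take punch, planer, bender, and press: floor space 6 + 9 + 10 + 5 = 30 ≤ 31, output 18 + 15 + 18 + 7 = 58.
No other feasible combination does better.

58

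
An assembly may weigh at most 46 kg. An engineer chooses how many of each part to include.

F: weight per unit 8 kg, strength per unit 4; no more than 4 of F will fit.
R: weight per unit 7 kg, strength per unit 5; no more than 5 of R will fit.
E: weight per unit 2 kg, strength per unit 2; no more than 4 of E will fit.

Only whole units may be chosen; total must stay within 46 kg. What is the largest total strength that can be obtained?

33

This is a bounded integer knapsack.
1×F, 4×R, and 4×E: weight 44 ≤ 46, strength 1·4 + 4·5 + 4·2 = 32.
5×R and 4×E: weight 43 ≤ 46, strength 5·5 + 4·2 = 33.
Best is 33.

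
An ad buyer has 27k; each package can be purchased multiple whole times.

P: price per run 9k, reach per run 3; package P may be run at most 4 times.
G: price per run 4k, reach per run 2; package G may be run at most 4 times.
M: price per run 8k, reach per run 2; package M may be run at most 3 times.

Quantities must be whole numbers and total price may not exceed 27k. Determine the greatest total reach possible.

G has the best ratio (2/4); taking only G gives at most 4×2 = 8 (stopped by the supply cap of 4).
Mixing does better — 1×P and 4×G: price 25 ≤ 27, reach 1·3 + 4·2 = 11.

11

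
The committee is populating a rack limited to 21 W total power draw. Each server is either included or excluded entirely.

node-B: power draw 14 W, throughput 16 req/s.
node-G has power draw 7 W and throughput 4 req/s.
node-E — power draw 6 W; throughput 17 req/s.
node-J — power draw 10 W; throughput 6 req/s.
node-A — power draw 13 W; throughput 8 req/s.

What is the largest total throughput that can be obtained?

33

Take node-B and node-E: power draw 14 + 6 = 20 ≤ 21, throughput 16 + 17 = 33.
No other feasible combination does better.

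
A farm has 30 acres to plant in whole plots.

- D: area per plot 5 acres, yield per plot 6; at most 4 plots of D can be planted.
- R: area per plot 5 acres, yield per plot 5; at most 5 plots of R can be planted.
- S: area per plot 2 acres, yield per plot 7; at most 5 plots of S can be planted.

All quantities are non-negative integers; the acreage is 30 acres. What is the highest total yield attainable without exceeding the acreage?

59

Take 4×D and 5×S: area 30 ≤ 30, yield 4·6 + 5·7 = 59.
S has the best ratio (7/2) and is taken to its limit of 5; remaining capacity is filled optimally with the others.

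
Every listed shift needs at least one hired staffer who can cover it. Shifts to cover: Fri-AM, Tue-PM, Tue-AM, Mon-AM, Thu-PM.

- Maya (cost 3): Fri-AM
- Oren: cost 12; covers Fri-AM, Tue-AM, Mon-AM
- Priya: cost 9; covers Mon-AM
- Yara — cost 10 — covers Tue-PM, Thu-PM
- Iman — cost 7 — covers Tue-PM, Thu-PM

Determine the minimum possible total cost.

The greedy cost-per-new-shift heuristic would pick Maya, Iman, and Oren for 22, but a cheaper cover exists.
Choose Oren and Iman: together they cover Fri-AM, Tue-PM, Tue-AM, Mon-AM, Thu-PM — every shift.
Total cost: 12 + 7 = 19.
No cover costs less than 19.

19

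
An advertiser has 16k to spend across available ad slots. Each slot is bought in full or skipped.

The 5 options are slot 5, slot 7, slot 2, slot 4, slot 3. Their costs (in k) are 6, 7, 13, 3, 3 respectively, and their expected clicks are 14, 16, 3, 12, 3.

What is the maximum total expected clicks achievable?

slot 7 + slot 4 + slot 3: cost 7 + 3 + 3 = 13 ≤ 16, expected clicks 16 + 12 + 3 = 31.
slot 5 + slot 7 + slot 3: cost 6 + 7 + 3 = 16 ≤ 16, expected clicks 14 + 16 + 3 = 33.
slot 5 + slot 7 + slot 4: cost 6 + 7 + 3 = 16 ≤ 16, expected clicks 14 + 16 + 12 = 42.
Best is slot 5, slot 7, and slot 4 with total expected clicks 42.

42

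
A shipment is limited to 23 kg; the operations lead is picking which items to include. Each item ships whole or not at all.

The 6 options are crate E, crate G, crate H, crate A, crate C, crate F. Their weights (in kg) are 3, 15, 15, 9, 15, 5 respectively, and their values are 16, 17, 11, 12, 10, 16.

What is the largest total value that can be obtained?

49

Take crate E, crate G, and crate F: weight 3 + 15 + 5 = 23 ≤ 23, value 16 + 17 + 16 = 49.
No other feasible combination does better.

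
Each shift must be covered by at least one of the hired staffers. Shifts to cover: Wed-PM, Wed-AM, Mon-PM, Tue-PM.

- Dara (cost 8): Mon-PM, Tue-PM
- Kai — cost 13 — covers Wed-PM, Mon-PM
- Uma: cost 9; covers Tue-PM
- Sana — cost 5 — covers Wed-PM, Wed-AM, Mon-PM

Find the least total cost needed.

13

Choose Dara and Sana: together they cover Wed-PM, Wed-AM, Mon-PM, Tue-PM — every shift.
Total cost: 8 + 5 = 13.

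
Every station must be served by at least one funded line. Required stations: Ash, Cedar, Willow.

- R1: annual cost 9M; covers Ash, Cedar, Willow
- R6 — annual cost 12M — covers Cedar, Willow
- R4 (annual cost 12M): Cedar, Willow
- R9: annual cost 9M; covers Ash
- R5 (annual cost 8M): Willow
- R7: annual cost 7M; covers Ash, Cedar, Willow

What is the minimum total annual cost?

7

R7 alone covers Ash, Cedar, Willow — every station.
Total annual cost: 7.
No cover costs less than 7.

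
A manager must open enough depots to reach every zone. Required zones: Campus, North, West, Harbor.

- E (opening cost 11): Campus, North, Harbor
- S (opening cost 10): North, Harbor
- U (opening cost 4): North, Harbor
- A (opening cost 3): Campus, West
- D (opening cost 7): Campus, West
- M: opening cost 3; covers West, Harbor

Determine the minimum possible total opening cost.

7

Choose U and A: together they cover Campus, North, West, Harbor — every zone.
Total opening cost: 4 + 3 = 7.
No cover costs less than 7.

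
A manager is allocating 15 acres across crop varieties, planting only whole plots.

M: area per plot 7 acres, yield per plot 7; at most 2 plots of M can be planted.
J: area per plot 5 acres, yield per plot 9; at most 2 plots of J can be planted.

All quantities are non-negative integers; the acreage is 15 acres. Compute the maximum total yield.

18

J has the best ratio (9/5); taking only J gives at most 2×9 = 18 (stopped by the supply cap of 2).
Optimal: 2×J: area 10 ≤ 15, yield 2·9 = 18.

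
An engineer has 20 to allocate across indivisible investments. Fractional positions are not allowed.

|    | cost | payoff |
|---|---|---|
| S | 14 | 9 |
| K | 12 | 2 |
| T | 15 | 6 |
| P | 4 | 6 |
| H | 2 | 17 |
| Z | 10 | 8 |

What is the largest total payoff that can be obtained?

32

Take S, P, and H: cost 14 + 4 + 2 = 20 ≤ 20, payoff 9 + 6 + 17 = 32.
No other feasible combination does better.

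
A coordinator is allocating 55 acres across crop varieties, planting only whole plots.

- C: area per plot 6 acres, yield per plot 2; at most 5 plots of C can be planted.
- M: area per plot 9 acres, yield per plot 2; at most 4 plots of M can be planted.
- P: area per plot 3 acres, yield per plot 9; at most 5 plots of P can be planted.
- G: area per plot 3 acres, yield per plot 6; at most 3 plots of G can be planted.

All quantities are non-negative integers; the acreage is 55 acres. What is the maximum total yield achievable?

73

This is a bounded integer knapsack.
P has the best ratio (9/3); taking only P gives at most 5×9 = 45 (stopped by the supply cap of 5).
Mixing does better — 5×C, 5×P, and 3×G: area 54 ≤ 55, yield 5·2 + 5·9 + 3·6 = 73.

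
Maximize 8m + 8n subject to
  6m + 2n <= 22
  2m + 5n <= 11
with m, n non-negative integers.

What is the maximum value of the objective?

32

(m,n)=(3,1) is feasible, giving 32.
(m,n)=(2,1) is feasible, giving 24.
(m,n)=(3,0) is feasible, giving 24.
(m,n)=(2,0) is feasible, giving 16.
Maximum is 32 at (m,n)=(3,1).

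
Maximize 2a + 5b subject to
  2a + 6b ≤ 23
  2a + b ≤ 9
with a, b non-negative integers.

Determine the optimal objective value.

19

(a,b)=(2,3) is feasible, giving 19.
(a,b)=(1,3) is feasible, giving 17.
(a,b)=(3,2) is feasible, giving 16.
Maximum is 19 at (a,b)=(2,3).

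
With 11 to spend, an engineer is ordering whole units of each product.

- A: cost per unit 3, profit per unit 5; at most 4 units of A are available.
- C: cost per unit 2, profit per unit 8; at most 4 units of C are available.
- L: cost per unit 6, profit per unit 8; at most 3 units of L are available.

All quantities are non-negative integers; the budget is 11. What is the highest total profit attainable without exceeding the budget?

37

Take 1×A and 4×C: cost 11 ≤ 11, profit 1·5 + 4·8 = 37.
C has the best ratio (8/2) and is taken to its limit of 4; remaining capacity is filled optimally with the others.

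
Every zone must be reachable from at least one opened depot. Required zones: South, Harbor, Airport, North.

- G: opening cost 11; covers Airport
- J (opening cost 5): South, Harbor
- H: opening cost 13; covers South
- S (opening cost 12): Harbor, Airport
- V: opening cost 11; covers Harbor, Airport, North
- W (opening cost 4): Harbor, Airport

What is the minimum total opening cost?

16

The greedy cost-per-new-zone heuristic would pick W, J, and V for 20, but a cheaper cover exists.
Choose J and V: together they cover South, Harbor, Airport, North — every zone.
Total opening cost: 5 + 11 = 16.
No cover costs less than 16.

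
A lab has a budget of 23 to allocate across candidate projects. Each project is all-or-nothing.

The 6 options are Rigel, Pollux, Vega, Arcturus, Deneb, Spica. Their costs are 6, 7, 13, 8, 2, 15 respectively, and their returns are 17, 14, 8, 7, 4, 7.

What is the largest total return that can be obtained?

42

Rigel + Pollux + Arcturus: cost 6 + 7 + 8 = 21 ≤ 23, return 17 + 14 + 7 = 38.
Rigel + Pollux + Arcturus + Deneb: cost 6 + 7 + 8 + 2 = 23 ≤ 23, return 17 + 14 + 7 + 4 = 42.
Best is Rigel, Pollux, Arcturus, and Deneb with total return 42.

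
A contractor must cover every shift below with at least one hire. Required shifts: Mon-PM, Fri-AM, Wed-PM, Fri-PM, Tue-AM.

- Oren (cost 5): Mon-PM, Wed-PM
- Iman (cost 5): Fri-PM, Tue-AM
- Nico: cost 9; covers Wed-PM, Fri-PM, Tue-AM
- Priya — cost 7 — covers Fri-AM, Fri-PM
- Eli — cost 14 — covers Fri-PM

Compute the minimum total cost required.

This is a weighted set-cover instance.
Choose Oren, Iman, and Priya: together they cover Mon-PM, Fri-AM, Wed-PM, Fri-PM, Tue-AM — every shift.
Total cost: 5 + 5 + 7 = 17.
No cover costs less than 17.

17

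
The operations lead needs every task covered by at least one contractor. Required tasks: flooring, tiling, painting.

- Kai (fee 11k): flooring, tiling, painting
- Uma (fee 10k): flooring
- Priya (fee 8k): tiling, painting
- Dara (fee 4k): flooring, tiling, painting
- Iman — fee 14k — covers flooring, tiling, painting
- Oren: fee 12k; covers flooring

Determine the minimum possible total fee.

This is an integer covering problem.
Dara alone covers flooring, tiling, painting — every task.
Total fee: 4.

4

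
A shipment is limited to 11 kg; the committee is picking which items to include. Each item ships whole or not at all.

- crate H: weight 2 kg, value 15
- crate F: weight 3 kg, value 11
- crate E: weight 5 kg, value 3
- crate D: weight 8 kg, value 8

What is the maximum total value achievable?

29

This is a 0-1 knapsack instance.
Allowing fractional choices, the relaxed optimum would be about 32.0, but items are indivisible.
crate H + crate D: weight 2 + 8 = 10 ≤ 11, value 15 + 8 = 23.
crate H + crate F + crate E: weight 2 + 3 + 5 = 10 ≤ 11, value 15 + 11 + 3 = 29.
crate H + crate F: weight 2 + 3 = 5 ≤ 11, value 15 + 11 = 26.
Best is crate H, crate F, and crate E with total value 29.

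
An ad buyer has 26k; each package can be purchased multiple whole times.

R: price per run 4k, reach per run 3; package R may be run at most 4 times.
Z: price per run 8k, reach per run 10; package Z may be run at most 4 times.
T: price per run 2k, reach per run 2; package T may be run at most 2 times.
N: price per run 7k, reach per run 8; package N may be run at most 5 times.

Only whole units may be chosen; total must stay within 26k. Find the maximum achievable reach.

32

Z has the best ratio (10/8); taking only Z gives at most 3×10 = 30 (stopped by the price limit).
Mixing does better — 3×Z and 1×T: price 26 ≤ 26, reach 3·10 + 1·2 = 32.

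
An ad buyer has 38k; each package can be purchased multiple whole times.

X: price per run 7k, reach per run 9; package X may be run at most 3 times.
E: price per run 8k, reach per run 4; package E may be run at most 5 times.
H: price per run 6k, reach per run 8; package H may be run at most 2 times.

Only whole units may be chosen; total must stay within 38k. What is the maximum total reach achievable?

3×X and 2×H: price 33 ≤ 38, reach 3·9 + 2·8 = 43.
3×X, 1×E, and 1×H: price 35 ≤ 38, reach 3·9 + 1·4 + 1·8 = 39.
Best is 43.

43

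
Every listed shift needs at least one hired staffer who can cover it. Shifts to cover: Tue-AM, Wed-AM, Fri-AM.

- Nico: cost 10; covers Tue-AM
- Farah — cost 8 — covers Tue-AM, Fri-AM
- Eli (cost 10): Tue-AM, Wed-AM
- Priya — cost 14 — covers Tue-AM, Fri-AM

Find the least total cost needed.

18

Choose Farah and Eli: together they cover Tue-AM, Wed-AM, Fri-AM — every shift.
Total cost: 8 + 10 = 18.
No cover costs less than 18.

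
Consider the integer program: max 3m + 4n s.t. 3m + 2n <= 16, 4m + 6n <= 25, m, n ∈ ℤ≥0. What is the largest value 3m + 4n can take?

17

The continuous relaxation peaks at (4.6, 1.1) with value 18.20; rounding to a feasible lattice point costs some objective.
(m,n)=(3,2): 3·3+2·2=13≤16, 4·3+6·2=24≤25, objective 17.
(m,n)=(4,1): 3·4+2·1=14≤16, 4·4+6·1=22≤25, objective 16.
(m,n)=(5,0): 3·5+2·0=15≤16, 4·5+6·0=20≤25, objective 15.
(m,n)=(2,2): 3·2+2·2=10≤16, 4·2+6·2=20≤25, objective 14.
No feasible integer point exceeds 17.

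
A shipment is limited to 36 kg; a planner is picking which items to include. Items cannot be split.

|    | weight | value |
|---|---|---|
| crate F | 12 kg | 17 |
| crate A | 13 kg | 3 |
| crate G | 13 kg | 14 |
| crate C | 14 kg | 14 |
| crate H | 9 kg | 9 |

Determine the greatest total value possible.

Treat it as a binary knapsack problem.
Allowing fractional choices, the relaxed optimum would be about 42.0, but items are indivisible.
crate F + crate G + crate H: weight 12 + 13 + 9 = 34 ≤ 36, value 17 + 14 + 9 = 40.
crate F + crate C + crate H: weight 12 + 14 + 9 = 35 ≤ 36, value 17 + 14 + 9 = 40.
The maximum value is 40; one optimal choice is crate F, crate G, and crate H.

40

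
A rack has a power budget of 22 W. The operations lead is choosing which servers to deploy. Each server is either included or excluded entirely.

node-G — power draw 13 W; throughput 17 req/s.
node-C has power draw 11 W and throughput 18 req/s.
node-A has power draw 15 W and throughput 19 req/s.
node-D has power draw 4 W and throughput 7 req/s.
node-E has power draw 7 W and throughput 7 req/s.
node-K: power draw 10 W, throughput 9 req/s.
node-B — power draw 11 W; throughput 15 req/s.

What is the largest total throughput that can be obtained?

33

This is an integer program with binary decision variables.
Take node-C and node-B: power draw 11 + 11 = 22 ≤ 22, throughput 18 + 15 = 33.
No other feasible combination does better.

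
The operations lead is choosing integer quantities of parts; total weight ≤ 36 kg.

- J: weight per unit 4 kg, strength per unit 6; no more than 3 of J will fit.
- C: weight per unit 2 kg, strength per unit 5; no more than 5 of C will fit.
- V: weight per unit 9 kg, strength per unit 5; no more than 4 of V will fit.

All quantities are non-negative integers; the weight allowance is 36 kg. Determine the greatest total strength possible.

48

Take 3×J, 5×C, and 1×V: weight 31 ≤ 36, strength 3·6 + 5·5 + 1·5 = 48.
C has the best ratio (5/2) and is taken to its limit of 5; remaining capacity is filled optimally with the others.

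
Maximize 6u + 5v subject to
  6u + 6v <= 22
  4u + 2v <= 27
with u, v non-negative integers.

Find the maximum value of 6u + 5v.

The continuous relaxation peaks at (3.67, 0) with value 22.00; rounding to a feasible lattice point costs some objective.
(u,v)=(3,0): 6·3+6·0=18≤22, 4·3+2·0=12≤27, objective 18.
(u,v)=(2,1): 6·2+6·1=18≤22, 4·2+2·1=10≤27, objective 17.
(u,v)=(2,0): 6·2+6·0=12≤22, 4·2+2·0=8≤27, objective 12.
The best lattice point is (3,0), giving 18.

18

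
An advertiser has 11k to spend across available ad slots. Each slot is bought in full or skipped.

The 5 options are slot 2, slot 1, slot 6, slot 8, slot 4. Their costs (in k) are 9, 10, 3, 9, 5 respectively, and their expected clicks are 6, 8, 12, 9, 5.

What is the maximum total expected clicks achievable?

17

Allowing fractional choices, the relaxed optimum would be about 20.0, but ad slots are indivisible.
slot 6 + slot 4: cost 3 + 5 = 8 ≤ 11, expected clicks 12 + 5 = 17.
slot 6: cost 3 ≤ 11, expected clicks 12.
slot 8: cost 9 ≤ 11, expected clicks 9.
Best is slot 6 and slot 4 with total expected clicks 17.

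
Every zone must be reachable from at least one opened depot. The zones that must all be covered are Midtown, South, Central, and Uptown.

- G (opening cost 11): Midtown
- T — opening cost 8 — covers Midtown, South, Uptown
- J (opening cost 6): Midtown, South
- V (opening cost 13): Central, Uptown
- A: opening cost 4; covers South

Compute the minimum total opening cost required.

19

This is an integer covering problem.
The greedy cost-per-new-zone heuristic would pick T and V for 21, but a cheaper cover exists.
Choose J and V: together they cover Midtown, South, Central, Uptown — every zone.
Total opening cost: 6 + 13 = 19.
No cover costs less than 19.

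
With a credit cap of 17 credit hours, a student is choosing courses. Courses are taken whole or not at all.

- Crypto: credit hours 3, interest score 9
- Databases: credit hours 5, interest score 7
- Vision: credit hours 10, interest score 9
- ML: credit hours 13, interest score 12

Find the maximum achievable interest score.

21

Crypto + Databases: credit hours 3 + 5 = 8 ≤ 17, interest score 9 + 7 = 16.
Crypto + Vision: credit hours 3 + 10 = 13 ≤ 17, interest score 9 + 9 = 18.
Crypto + ML: credit hours 3 + 13 = 16 ≤ 17, interest score 9 + 12 = 21.
Best is Crypto and ML with total interest score 21.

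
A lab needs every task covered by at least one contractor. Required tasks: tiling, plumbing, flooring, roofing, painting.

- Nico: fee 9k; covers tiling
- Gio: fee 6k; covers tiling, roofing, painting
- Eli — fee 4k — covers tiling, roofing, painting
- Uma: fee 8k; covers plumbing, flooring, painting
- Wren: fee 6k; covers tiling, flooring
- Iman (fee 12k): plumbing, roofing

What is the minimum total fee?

This is a weighted set-cover instance.
Choose Eli and Uma: together they cover tiling, plumbing, flooring, roofing, painting — every task.
Total fee: 4 + 8 = 12.
No cover costs less than 12.

12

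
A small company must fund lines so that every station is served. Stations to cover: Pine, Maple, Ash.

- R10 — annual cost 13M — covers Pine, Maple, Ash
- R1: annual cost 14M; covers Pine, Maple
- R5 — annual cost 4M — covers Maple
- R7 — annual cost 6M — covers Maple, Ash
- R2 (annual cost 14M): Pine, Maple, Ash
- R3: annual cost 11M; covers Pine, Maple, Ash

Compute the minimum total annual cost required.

The greedy cost-per-new-station heuristic would pick R7 and R3 for 17, but a cheaper cover exists.
R3 alone covers Pine, Maple, Ash — every station.
Total annual cost: 11.
No cover costs less than 11.

11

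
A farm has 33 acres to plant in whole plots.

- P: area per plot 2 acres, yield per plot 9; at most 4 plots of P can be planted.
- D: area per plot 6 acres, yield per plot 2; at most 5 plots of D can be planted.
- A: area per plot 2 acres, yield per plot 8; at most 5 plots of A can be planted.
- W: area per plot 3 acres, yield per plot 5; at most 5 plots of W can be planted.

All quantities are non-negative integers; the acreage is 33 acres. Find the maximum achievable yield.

101

This is a bounded integer knapsack.
P has the best ratio (9/2); taking only P gives at most 4×9 = 36 (stopped by the supply cap of 4).
Mixing does better — 4×P, 5×A, and 5×W: area 33 ≤ 33, yield 4·9 + 5·8 + 5·5 = 101.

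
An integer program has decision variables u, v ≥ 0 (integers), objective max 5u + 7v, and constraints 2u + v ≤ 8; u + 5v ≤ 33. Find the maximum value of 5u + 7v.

47

Relaxing integrality, the LP optimum is 49.00 at (u,v) = (0.778, 6.44), which is not an integer point.
(u,v)=(1,6): 2·1+1·6=8≤8, 1·1+5·6=31≤33, objective 47.
(u,v)=(0,6): 2·0+1·6=6≤8, 1·0+5·6=30≤33, objective 42.
(u,v)=(1,5): 2·1+1·5=7≤8, 1·1+5·5=26≤33, objective 40.
(u,v)=(0,5): 2·0+1·5=5≤8, 1·0+5·5=25≤33, objective 35.
Maximum is 47 at (u,v)=(1,6).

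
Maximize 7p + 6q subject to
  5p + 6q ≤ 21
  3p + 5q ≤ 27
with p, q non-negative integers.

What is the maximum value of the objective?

(p,q)=(4,0) is feasible, giving 28.
(p,q)=(3,1) is feasible, giving 27.
(p,q)=(3,0) is feasible, giving 21.
Maximum is 28 at (p,q)=(4,0).

28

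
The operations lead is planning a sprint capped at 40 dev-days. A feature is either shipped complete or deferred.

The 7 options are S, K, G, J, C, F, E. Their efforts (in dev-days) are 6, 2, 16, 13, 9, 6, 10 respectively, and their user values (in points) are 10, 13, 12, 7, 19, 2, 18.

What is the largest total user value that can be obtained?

67

Allowing fractional choices, the relaxed optimum would be about 69.8, but features are indivisible.
S + K + J + C + E: effort 6 + 2 + 13 + 9 + 10 = 40 ≤ 40, user value 10 + 13 + 7 + 19 + 18 = 67.
S + K + C + F + E: effort 6 + 2 + 9 + 6 + 10 = 33 ≤ 40, user value 10 + 13 + 19 + 2 + 18 = 62.
K + G + C + E: effort 2 + 16 + 9 + 10 = 37 ≤ 40, user value 13 + 12 + 19 + 18 = 62.
Best is S, K, J, C, and E with total user value 67.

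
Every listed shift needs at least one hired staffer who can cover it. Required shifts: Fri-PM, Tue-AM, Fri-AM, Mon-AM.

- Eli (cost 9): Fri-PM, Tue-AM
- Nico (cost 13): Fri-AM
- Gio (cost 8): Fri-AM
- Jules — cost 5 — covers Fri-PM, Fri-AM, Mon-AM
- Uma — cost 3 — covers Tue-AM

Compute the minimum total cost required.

Choose Jules and Uma: together they cover Fri-PM, Tue-AM, Fri-AM, Mon-AM — every shift.
Total cost: 5 + 3 = 8.
No cover costs less than 8.

8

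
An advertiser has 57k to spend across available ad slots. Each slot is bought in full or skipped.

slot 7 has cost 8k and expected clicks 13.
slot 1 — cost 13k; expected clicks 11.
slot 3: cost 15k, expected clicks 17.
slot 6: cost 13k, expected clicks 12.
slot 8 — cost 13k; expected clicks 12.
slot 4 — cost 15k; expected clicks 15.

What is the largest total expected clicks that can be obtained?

Allowing fractional choices, the relaxed optimum would be about 62.5, but ad slots are indivisible.
slot 7 + slot 1 + slot 3 + slot 4: cost 8 + 13 + 15 + 15 = 51 ≤ 57, expected clicks 13 + 11 + 17 + 15 = 56.
slot 7 + slot 3 + slot 8 + slot 4: cost 8 + 15 + 13 + 15 = 51 ≤ 57, expected clicks 13 + 17 + 12 + 15 = 57.
slot 7 + slot 3 + slot 6 + slot 4: cost 8 + 15 + 13 + 15 = 51 ≤ 57, expected clicks 13 + 17 + 12 + 15 = 57.
The maximum expected clicks is 57; one optimal choice is slot 7, slot 3, slot 6, and slot 4.

57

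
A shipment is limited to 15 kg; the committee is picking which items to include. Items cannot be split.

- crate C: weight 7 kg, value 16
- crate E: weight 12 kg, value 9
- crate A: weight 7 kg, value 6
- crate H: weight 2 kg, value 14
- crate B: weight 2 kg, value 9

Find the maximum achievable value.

39

Treat it as a binary knapsack problem.
Allowing fractional choices, the relaxed optimum would be about 42.4, but items are indivisible.
crate C + crate H: weight 7 + 2 = 9 ≤ 15, value 16 + 14 = 30.
crate C + crate H + crate B: weight 7 + 2 + 2 = 11 ≤ 15, value 16 + 14 + 9 = 39.
crate A + crate H + crate B: weight 7 + 2 + 2 = 11 ≤ 15, value 6 + 14 + 9 = 29.
Best is crate C, crate H, and crate B with total value 39.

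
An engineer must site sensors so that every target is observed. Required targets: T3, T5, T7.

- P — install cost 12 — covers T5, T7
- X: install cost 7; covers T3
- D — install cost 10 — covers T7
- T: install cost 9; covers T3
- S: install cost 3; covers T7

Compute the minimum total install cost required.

The greedy cost-per-new-target heuristic would pick S, X, and P for 22, but a cheaper cover exists.
Choose P and X: together they cover T3, T5, T7 — every target.
Total install cost: 12 + 7 = 19.
No cover costs less than 19.

19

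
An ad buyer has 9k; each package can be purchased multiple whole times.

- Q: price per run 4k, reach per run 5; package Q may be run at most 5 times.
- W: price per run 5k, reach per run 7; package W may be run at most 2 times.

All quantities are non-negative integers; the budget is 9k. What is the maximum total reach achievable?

Take 1×Q and 1×W: price 9 ≤ 9, reach 1·5 + 1·7 = 12.
No other integer combination yields more.

12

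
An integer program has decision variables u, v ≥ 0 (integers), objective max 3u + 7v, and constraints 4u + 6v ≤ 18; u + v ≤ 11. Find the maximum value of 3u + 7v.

21

(u,v)=(0,3): 4·0+6·3=18≤18, 1·0+1·3=3≤11, objective 21.
(u,v)=(1,2): 4·1+6·2=16≤18, 1·1+1·2=3≤11, objective 17.
No feasible integer point exceeds 21.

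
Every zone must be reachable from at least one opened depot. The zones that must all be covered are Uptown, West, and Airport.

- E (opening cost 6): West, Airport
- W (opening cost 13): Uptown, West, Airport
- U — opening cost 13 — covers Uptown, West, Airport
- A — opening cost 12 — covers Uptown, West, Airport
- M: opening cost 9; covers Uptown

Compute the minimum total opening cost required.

12

A alone covers Uptown, West, Airport — every zone.
Total opening cost: 12.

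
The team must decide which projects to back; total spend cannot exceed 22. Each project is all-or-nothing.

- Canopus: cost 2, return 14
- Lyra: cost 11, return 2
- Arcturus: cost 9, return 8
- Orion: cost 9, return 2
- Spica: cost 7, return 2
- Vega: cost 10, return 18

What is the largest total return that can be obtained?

This is a 0-1 knapsack instance.
Take Canopus, Arcturus, and Vega: cost 2 + 9 + 10 = 21 ≤ 22, return 14 + 8 + 18 = 40.
No other feasible combination does better.

40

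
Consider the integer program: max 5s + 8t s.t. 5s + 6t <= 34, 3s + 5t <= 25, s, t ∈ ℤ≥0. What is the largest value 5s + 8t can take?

The continuous relaxation peaks at (2.86, 3.29) with value 40.57; rounding to a feasible lattice point costs some objective.
(s,t)=(0,5): 5·0+6·5=30≤34, 3·0+5·5=25≤25, objective 40.
(s,t)=(3,3): 5·3+6·3=33≤34, 3·3+5·3=24≤25, objective 39.
(s,t)=(1,4): 5·1+6·4=29≤34, 3·1+5·4=23≤25, objective 37.
Maximum is 40 at (s,t)=(0,5).

40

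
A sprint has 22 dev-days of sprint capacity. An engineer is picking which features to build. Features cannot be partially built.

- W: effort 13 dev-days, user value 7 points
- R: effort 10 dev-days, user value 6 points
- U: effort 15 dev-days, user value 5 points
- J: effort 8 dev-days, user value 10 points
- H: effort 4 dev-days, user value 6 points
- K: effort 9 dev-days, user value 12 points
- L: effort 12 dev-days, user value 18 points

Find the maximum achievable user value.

This is an integer program with binary decision variables.
Allowing fractional choices, the relaxed optimum would be about 32.0, but features are indivisible.
J + H + K: effort 8 + 4 + 9 = 21 ≤ 22, user value 10 + 6 + 12 = 28.
J + L: effort 8 + 12 = 20 ≤ 22, user value 10 + 18 = 28.
K + L: effort 9 + 12 = 21 ≤ 22, user value 12 + 18 = 30.
Best is K and L with total user value 30.

30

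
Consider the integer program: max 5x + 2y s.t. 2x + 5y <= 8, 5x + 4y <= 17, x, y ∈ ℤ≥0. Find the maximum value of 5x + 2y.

15

(x,y)=(3,0): 2·3+5·0=6≤8, 5·3+4·0=15≤17, objective 15.
(x,y)=(2,0): 2·2+5·0=4≤8, 5·2+4·0=10≤17, objective 10.
The best lattice point is (3,0), giving 15.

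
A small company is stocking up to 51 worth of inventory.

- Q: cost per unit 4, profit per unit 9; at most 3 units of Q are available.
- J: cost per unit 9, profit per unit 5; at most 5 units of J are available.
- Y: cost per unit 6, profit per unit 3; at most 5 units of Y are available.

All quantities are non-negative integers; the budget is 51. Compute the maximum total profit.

48

This is a bounded integer knapsack.
Take 3×Q, 3×J, and 2×Y: cost 51 ≤ 51, profit 3·9 + 3·5 + 2·3 = 48.
Q has the best ratio (9/4) and is taken to its limit of 3; remaining capacity is filled optimally with the others.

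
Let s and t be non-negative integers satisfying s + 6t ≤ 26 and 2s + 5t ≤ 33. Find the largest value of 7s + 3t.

112

(s,t)=(16,0) is feasible, giving 112.
(s,t)=(15,0) is feasible, giving 105.
Maximum is 112 at (s,t)=(16,0).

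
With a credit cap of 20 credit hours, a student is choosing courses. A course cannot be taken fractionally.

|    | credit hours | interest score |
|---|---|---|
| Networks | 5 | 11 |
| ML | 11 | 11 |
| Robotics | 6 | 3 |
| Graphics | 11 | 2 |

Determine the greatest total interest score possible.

22

Networks + ML: credit hours 5 + 11 = 16 ≤ 20, interest score 11 + 11 = 22.
ML + Robotics: credit hours 11 + 6 = 17 ≤ 20, interest score 11 + 3 = 14.
Networks + Robotics: credit hours 5 + 6 = 11 ≤ 20, interest score 11 + 3 = 14.
Best is Networks and ML with total interest score 22.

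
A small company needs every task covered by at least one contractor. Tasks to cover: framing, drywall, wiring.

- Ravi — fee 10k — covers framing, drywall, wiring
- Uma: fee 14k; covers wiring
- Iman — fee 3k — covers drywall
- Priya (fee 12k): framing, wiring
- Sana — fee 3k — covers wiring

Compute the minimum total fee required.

The greedy cost-per-new-task heuristic would pick Iman, Sana, and Ravi for 16, but a cheaper cover exists.
Ravi alone covers framing, drywall, wiring — every task.
Total fee: 10.
No cover costs less than 10.

10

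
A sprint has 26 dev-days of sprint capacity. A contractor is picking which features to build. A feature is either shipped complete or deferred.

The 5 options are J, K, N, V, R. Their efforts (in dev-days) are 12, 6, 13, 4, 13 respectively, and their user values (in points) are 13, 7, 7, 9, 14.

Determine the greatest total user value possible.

K + V + R: effort 6 + 4 + 13 = 23 ≤ 26, user value 7 + 9 + 14 = 30.
J + R: effort 12 + 13 = 25 ≤ 26, user value 13 + 14 = 27.
J + K + V: effort 12 + 6 + 4 = 22 ≤ 26, user value 13 + 7 + 9 = 29.
Best is K, V, and R with total user value 30.

30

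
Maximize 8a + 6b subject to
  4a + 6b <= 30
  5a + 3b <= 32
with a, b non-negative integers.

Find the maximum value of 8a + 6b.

(a,b)=(6,0): 4·6+6·0=24≤30, 5·6+3·0=30≤32, objective 48.
(a,b)=(5,1): 4·5+6·1=26≤30, 5·5+3·1=28≤32, objective 46.
The best lattice point is (6,0), giving 48.

48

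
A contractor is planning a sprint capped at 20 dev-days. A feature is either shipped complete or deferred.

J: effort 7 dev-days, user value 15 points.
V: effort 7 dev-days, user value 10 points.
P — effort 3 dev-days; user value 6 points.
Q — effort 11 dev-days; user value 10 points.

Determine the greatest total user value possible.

J + V + P: effort 7 + 7 + 3 = 17 ≤ 20, user value 15 + 10 + 6 = 31.
J + Q: effort 7 + 11 = 18 ≤ 20, user value 15 + 10 = 25.
J + V: effort 7 + 7 = 14 ≤ 20, user value 15 + 10 = 25.
Best is J, V, and P with total user value 31.

31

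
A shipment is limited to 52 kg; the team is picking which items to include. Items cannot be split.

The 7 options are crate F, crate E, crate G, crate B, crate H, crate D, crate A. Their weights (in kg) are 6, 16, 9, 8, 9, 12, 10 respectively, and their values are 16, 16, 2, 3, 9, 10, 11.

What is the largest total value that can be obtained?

56

crate F + crate E + crate B + crate D + crate A: weight 6 + 16 + 8 + 12 + 10 = 52 ≤ 52, value 16 + 16 + 3 + 10 + 11 = 56.
crate F + crate E + crate G + crate H + crate A: weight 6 + 16 + 9 + 9 + 10 = 50 ≤ 52, value 16 + 16 + 2 + 9 + 11 = 54.
crate F + crate E + crate B + crate H + crate A: weight 6 + 16 + 8 + 9 + 10 = 49 ≤ 52, value 16 + 16 + 3 + 9 + 11 = 55.
Best is crate F, crate E, crate B, crate D, and crate A with total value 56.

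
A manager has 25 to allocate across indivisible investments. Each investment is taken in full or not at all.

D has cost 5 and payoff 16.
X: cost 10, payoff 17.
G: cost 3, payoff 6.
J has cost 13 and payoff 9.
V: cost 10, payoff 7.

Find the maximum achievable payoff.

40

Allowing fractional choices, the relaxed optimum would be about 43.9, but investments are indivisible.
D + X: cost 5 + 10 = 15 ≤ 25, payoff 16 + 17 = 33.
D + X + G: cost 5 + 10 + 3 = 18 ≤ 25, payoff 16 + 17 + 6 = 39.
D + X + V: cost 5 + 10 + 10 = 25 ≤ 25, payoff 16 + 17 + 7 = 40.
Best is D, X, and V with total payoff 40.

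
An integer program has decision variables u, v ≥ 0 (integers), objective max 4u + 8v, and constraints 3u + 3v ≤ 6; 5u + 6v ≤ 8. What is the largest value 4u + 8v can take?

Relaxing integrality, the LP optimum is 10.67 at (u,v) = (0, 1.33), which is not an integer point.
(u,v)=(0,1): 3·0+3·1=3≤6, 5·0+6·1=6≤8, objective 8.
(u,v)=(1,0): 3·1+3·0=3≤6, 5·1+6·0=5≤8, objective 4.
No feasible integer point exceeds 8.

8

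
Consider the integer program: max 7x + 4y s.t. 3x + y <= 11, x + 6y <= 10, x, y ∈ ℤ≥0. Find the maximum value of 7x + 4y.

Relaxing integrality, the LP optimum is 27.53 at (x,y) = (3.29, 1.12), which is not an integer point.
(x,y)=(3,1): 3·3+1·1=10≤11, 1·3+6·1=9≤10, objective 25.
(x,y)=(3,0): 3·3+1·0=9≤11, 1·3+6·0=3≤10, objective 21.
(x,y)=(2,1): 3·2+1·1=7≤11, 1·2+6·1=8≤10, objective 18.
Maximum is 25 at (x,y)=(3,1).

25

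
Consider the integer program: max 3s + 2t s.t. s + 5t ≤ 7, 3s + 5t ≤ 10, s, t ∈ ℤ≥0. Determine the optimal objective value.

Relaxing integrality, the LP optimum is 10.00 at (s,t) = (3.33, 0), which is not an integer point.
(s,t)=(3,0) is feasible, giving 9.
(s,t)=(2,0) is feasible, giving 6.
The best lattice point is (3,0), giving 9.

9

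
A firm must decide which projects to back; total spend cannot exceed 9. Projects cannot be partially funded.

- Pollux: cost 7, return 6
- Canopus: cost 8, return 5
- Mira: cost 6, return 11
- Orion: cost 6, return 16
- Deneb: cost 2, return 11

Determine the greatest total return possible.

Allowing fractional choices, the relaxed optimum would be about 28.8, but projects are indivisible.
Pollux + Deneb: cost 7 + 2 = 9 ≤ 9, return 6 + 11 = 17.
Orion + Deneb: cost 6 + 2 = 8 ≤ 9, return 16 + 11 = 27.
Mira + Deneb: cost 6 + 2 = 8 ≤ 9, return 11 + 11 = 22.
Best is Orion and Deneb with total return 27.

27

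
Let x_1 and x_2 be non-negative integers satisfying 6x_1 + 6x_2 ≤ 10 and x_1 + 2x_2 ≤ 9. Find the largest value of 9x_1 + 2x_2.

Relaxing integrality, the LP optimum is 15.00 at (x_1,x_2) = (1.67, 0), which is not an integer point.
(x_1,x_2)=(1,0): 6·1+6·0=6≤10, 1·1+2·0=1≤9, objective 9.
(x_1,x_2)=(0,1): 6·0+6·1=6≤10, 1·0+2·1=2≤9, objective 2.
(x_1,x_2)=(0,0): 6·0+6·0=0≤10, 1·0+2·0=0≤9, objective 0.
The best lattice point is (1,0), giving 9.

9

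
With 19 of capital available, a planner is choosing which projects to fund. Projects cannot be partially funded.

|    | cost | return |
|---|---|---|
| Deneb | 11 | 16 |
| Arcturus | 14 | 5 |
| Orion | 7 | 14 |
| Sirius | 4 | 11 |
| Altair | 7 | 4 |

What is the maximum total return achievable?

Allowing fractional choices, the relaxed optimum would be about 36.6, but projects are indivisible.
Deneb + Orion: cost 11 + 7 = 18 ≤ 19, return 16 + 14 = 30.
Orion + Sirius + Altair: cost 7 + 4 + 7 = 18 ≤ 19, return 14 + 11 + 4 = 29.
Deneb + Sirius: cost 11 + 4 = 15 ≤ 19, return 16 + 11 = 27.
Best is Deneb and Orion with total return 30.

30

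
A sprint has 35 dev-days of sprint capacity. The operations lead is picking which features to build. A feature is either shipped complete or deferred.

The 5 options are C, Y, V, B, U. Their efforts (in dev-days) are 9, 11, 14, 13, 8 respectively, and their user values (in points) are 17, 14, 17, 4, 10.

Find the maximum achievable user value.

Treat it as a binary knapsack problem.
Take C, Y, and V: effort 9 + 11 + 14 = 34 ≤ 35, user value 17 + 14 + 17 = 48.
No other feasible combination does better.

48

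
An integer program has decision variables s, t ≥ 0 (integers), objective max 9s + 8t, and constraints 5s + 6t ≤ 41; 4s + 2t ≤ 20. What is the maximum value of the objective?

(s,t)=(3,4): 5·3+6·4=39≤41, 4·3+2·4=20≤20, objective 59.
(s,t)=(2,5): 5·2+6·5=40≤41, 4·2+2·5=18≤20, objective 58.
(s,t)=(3,3): 5·3+6·3=33≤41, 4·3+2·3=18≤20, objective 51.
Maximum is 59 at (s,t)=(3,4).

59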